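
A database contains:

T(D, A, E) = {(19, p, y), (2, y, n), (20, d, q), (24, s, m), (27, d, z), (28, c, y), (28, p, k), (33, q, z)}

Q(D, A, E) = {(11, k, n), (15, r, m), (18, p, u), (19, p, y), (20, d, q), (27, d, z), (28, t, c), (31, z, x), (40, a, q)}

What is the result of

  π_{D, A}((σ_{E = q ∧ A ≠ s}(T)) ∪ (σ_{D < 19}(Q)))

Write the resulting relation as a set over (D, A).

Selection E = q ∧ A ≠ s: {(20, d, q)}
Selection D < 19: {(11, k, n), (15, r, m), (18, p, u)}
Set union of the two operands is {(11, k, n), (15, r, m), (18, p, u), (20, d, q)}.
π[D, A]: project onto (D, A) → {(11, k), (15, r), (18, p), (20, d)}

{(11, k), (15, r), (18, p), (20, d)}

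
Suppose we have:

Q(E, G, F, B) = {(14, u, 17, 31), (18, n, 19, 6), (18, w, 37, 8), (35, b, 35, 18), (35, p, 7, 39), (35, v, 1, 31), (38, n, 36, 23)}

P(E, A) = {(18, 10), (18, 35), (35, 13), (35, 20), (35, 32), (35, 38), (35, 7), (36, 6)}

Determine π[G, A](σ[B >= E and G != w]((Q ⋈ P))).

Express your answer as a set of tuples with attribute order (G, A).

{(p, 13), (p, 20), (p, 32), (p, 38), (p, 7)}

Q ⋈ P (natural join on E): {(18, n, 19, 6, 10), (18, n, 19, 6, 35), (18, w, 37, 8, 10), (18, w, 37, 8, 35), (35, b, 35, 18, 13), (35, b, 35, 18, 20), (35, b, 35, 18, 32), (35, b, 35, 18, 38), (35, b, 35, 18, 7), (35, p, 7, 39, 13), (35, p, 7, 39, 20), (35, p, 7, 39, 32), (35, p, 7, 39, 38), (35, p, 7, 39, 7), (35, v, 1, 31, 13), (35, v, 1, 31, 20), (35, v, 1, 31, 32), (35, v, 1, 31, 38), (35, v, 1, 31, 7)}
Filtering on B >= E and G != w leaves {(35, p, 7, 39, 13), (35, p, 7, 39, 20), (35, p, 7, 39, 32), (35, p, 7, 39, 38), (35, p, 7, 39, 7)}.
π_{G, A} gives {(p, 13), (p, 20), (p, 32), (p, 38), (p, 7)}.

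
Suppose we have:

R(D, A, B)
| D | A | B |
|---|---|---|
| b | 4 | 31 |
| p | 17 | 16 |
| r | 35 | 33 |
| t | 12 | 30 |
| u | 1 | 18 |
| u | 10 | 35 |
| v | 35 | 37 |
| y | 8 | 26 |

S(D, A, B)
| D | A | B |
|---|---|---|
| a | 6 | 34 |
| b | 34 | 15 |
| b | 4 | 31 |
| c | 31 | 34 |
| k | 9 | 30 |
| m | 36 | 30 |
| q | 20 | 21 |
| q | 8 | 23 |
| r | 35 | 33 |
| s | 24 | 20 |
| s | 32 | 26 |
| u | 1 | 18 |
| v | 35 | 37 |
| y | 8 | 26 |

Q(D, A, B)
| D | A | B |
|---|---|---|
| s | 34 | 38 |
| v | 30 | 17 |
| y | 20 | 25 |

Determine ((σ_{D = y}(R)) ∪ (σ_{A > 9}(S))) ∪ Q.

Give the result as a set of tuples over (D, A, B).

σ[D = y]: keep tuples satisfying D = y → {(y, 8, 26)}
σ[A > 9]: keep tuples satisfying A > 9 → {(b, 34, 15), (c, 31, 34), (m, 36, 30), (q, 20, 21), (r, 35, 33), (s, 24, 20), (s, 32, 26), (v, 35, 37)}
Set union of the two operands is {(b, 34, 15), (c, 31, 34), (m, 36, 30), (q, 20, 21), (r, 35, 33), (s, 24, 20), (s, 32, 26), (v, 35, 37), (y, 8, 26)}.
Set union of the two operands is {(b, 34, 15), (c, 31, 34), (m, 36, 30), (q, 20, 21), (r, 35, 33), (s, 24, 20), (s, 32, 26), (s, 34, 38), (v, 30, 17), (v, 35, 37), (y, 20, 25), (y, 8, 26)}.

{(b, 34, 15), (c, 31, 34), (m, 36, 30), (q, 20, 21), (r, 35, 33), (s, 24, 20), (s, 32, 26), (s, 34, 38), (v, 30, 17), (v, 35, 37), (y, 20, 25), (y, 8, 26)}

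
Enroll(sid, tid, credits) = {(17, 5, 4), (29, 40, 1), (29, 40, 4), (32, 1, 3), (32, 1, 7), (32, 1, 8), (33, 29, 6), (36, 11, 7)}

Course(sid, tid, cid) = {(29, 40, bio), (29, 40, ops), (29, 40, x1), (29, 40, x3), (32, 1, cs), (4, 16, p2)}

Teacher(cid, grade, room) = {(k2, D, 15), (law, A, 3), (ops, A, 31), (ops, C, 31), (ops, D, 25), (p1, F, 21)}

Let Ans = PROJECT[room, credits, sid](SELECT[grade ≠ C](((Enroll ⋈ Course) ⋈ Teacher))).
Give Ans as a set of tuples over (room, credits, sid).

{(25, 1, 29), (25, 4, 29), (31, 1, 29), (31, 4, 29)}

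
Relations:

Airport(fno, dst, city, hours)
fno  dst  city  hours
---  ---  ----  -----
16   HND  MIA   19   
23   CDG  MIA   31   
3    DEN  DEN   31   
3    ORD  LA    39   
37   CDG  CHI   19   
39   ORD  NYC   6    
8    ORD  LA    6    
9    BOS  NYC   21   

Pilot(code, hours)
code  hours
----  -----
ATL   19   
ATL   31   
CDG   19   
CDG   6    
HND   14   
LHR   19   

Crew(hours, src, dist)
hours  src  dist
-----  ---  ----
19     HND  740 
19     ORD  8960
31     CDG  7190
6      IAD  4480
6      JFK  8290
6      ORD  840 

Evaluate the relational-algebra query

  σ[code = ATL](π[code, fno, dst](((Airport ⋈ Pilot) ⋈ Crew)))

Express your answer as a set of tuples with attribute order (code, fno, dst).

{(ATL, 16, HND), (ATL, 23, CDG), (ATL, 3, DEN), (ATL, 37, CDG)}

Airport ⋈ Pilot (natural join on hours): {(16, HND, MIA, 19, ATL), (16, HND, MIA, 19, CDG), (16, HND, MIA, 19, LHR), (23, CDG, MIA, 31, ATL), (3, DEN, DEN, 31, ATL), (37, CDG, CHI, 19, ATL), (37, CDG, CHI, 19, CDG), (37, CDG, CHI, 19, LHR), (39, ORD, NYC, 6, CDG), (8, ORD, LA, 6, CDG)}
(Airport ⋈ Pilot) ⋈ Crew (natural join on hours): {(16, HND, MIA, 19, ATL, HND, 740), (16, HND, MIA, 19, ATL, ORD, 8960), (16, HND, MIA, 19, CDG, HND, 740), (16, HND, MIA, 19, CDG, ORD, 8960), (16, HND, MIA, 19, LHR, HND, 740), (16, HND, MIA, 19, LHR, ORD, 8960), (23, CDG, MIA, 31, ATL, CDG, 7190), (3, DEN, DEN, 31, ATL, CDG, 7190), (37, CDG, CHI, 19, ATL, HND, 740), (37, CDG, CHI, 19, ATL, ORD, 8960), (37, CDG, CHI, 19, CDG, HND, 740), (37, CDG, CHI, 19, CDG, ORD, 8960), (37, CDG, CHI, 19, LHR, HND, 740), (37, CDG, CHI, 19, LHR, ORD, 8960), (39, ORD, NYC, 6, CDG, IAD, 4480), (39, ORD, NYC, 6, CDG, JFK, 8290), (39, ORD, NYC, 6, CDG, ORD, 840), (8, ORD, LA, 6, CDG, IAD, 4480), (8, ORD, LA, 6, CDG, JFK, 8290), (8, ORD, LA, 6, CDG, ORD, 840)}
π_{code, fno, dst} gives {(ATL, 16, HND), (ATL, 23, CDG), (ATL, 3, DEN), (ATL, 37, CDG), (CDG, 16, HND), (CDG, 37, CDG), (CDG, 39, ORD), (CDG, 8, ORD), (LHR, 16, HND), (LHR, 37, CDG)} (10 duplicate(s) eliminated).
Apply σ_{code = ATL}; surviving tuples: {(ATL, 16, HND), (ATL, 23, CDG), (ATL, 3, DEN), (ATL, 37, CDG)}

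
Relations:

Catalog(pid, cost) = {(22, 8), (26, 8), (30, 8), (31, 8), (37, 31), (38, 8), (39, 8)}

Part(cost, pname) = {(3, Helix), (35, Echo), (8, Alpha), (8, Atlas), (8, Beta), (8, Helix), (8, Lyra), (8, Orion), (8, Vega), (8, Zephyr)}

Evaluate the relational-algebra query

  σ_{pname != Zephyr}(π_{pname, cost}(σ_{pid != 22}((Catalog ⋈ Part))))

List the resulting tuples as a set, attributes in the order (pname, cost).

Natural join on cost: {(22, 8, Alpha), (22, 8, Atlas), (22, 8, Beta), (22, 8, Helix), (22, 8, Lyra), (22, 8, Orion), (22, 8, Vega), (22, 8, Zephyr), (26, 8, Alpha), (26, 8, Atlas), (26, 8, Beta), (26, 8, Helix), (26, 8, Lyra), (26, 8, Orion), (26, 8, Vega), (26, 8, Zephyr), (30, 8, Alpha), (30, 8, Atlas), (30, 8, Beta), (30, 8, Helix), (30, 8, Lyra), (30, 8, Orion), (30, 8, Vega), (30, 8, Zephyr), (31, 8, Alpha), (31, 8, Atlas), (31, 8, Beta), (31, 8, Helix), (31, 8, Lyra), (31, 8, Orion), (31, 8, Vega), (31, 8, Zephyr), (38, 8, Alpha), (38, 8, Atlas), (38, 8, Beta), (38, 8, Helix), (38, 8, Lyra), (38, 8, Orion), (38, 8, Vega), (38, 8, Zephyr), (39, 8, Alpha), (39, 8, Atlas), (39, 8, Beta), (39, 8, Helix), (39, 8, Lyra), (39, 8, Orion), (39, 8, Vega), (39, 8, Zephyr)}
Filtering on pid != 22 leaves {(26, 8, Alpha), (26, 8, Atlas), (26, 8, Beta), (26, 8, Helix), (26, 8, Lyra), (26, 8, Orion), (26, 8, Vega), (26, 8, Zephyr), (30, 8, Alpha), (30, 8, Atlas), (30, 8, Beta), (30, 8, Helix), (30, 8, Lyra), (30, 8, Orion), (30, 8, Vega), (30, 8, Zephyr), (31, 8, Alpha), (31, 8, Atlas), (31, 8, Beta), (31, 8, Helix), (31, 8, Lyra), (31, 8, Orion), (31, 8, Vega), (31, 8, Zephyr), (38, 8, Alpha), (38, 8, Atlas), (38, 8, Beta), (38, 8, Helix), (38, 8, Lyra), (38, 8, Orion), (38, 8, Vega), (38, 8, Zephyr), (39, 8, Alpha), (39, 8, Atlas), (39, 8, Beta), (39, 8, Helix), (39, 8, Lyra), (39, 8, Orion), (39, 8, Vega), (39, 8, Zephyr)}.
Projecting to pname, cost (32 duplicate(s) eliminated): {(Alpha, 8), (Atlas, 8), (Beta, 8), (Helix, 8), (Lyra, 8), (Orion, 8), (Vega, 8), (Zephyr, 8)}
Filtering on pname != Zephyr leaves {(Alpha, 8), (Atlas, 8), (Beta, 8), (Helix, 8), (Lyra, 8), (Orion, 8), (Vega, 8)}.

{(Alpha, 8), (Atlas, 8), (Beta, 8), (Helix, 8), (Lyra, 8), (Orion, 8), (Vega, 8)}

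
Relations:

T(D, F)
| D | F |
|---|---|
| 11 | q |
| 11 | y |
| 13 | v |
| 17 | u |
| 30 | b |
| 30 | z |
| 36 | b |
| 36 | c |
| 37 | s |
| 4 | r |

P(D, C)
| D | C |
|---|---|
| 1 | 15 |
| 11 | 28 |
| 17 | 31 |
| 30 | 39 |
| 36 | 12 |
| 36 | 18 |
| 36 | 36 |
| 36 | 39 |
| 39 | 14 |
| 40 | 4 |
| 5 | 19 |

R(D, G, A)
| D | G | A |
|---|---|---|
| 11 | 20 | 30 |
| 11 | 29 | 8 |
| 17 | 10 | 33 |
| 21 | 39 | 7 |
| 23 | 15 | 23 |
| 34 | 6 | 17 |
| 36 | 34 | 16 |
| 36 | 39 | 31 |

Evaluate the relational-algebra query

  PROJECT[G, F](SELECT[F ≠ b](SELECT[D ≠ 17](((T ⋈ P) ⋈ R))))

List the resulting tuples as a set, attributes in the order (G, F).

Natural join on D: {(11, q, 28), (11, y, 28), (17, u, 31), (30, b, 39), (30, z, 39), (36, b, 12), (36, b, 18), (36, b, 36), (36, b, 39), (36, c, 12), (36, c, 18), (36, c, 36), (36, c, 39)}
Natural join on D: {(11, q, 28, 20, 30), (11, q, 28, 29, 8), (11, y, 28, 20, 30), (11, y, 28, 29, 8), (17, u, 31, 10, 33), (36, b, 12, 34, 16), (36, b, 12, 39, 31), (36, b, 18, 34, 16), (36, b, 18, 39, 31), (36, b, 36, 34, 16), (36, b, 36, 39, 31), (36, b, 39, 34, 16), (36, b, 39, 39, 31), (36, c, 12, 34, 16), (36, c, 12, 39, 31), (36, c, 18, 34, 16), (36, c, 18, 39, 31), (36, c, 36, 34, 16), (36, c, 36, 39, 31), (36, c, 39, 34, 16), (36, c, 39, 39, 31)}
Selection D ≠ 17: {(11, q, 28, 20, 30), (11, q, 28, 29, 8), (11, y, 28, 20, 30), (11, y, 28, 29, 8), (36, b, 12, 34, 16), (36, b, 12, 39, 31), (36, b, 18, 34, 16), (36, b, 18, 39, 31), (36, b, 36, 34, 16), (36, b, 36, 39, 31), (36, b, 39, 34, 16), (36, b, 39, 39, 31), (36, c, 12, 34, 16), (36, c, 12, 39, 31), (36, c, 18, 34, 16), (36, c, 18, 39, 31), (36, c, 36, 34, 16), (36, c, 36, 39, 31), (36, c, 39, 34, 16), (36, c, 39, 39, 31)}
Selection F ≠ b: {(11, q, 28, 20, 30), (11, q, 28, 29, 8), (11, y, 28, 20, 30), (11, y, 28, 29, 8), (36, c, 12, 34, 16), (36, c, 12, 39, 31), (36, c, 18, 34, 16), (36, c, 18, 39, 31), (36, c, 36, 34, 16), (36, c, 36, 39, 31), (36, c, 39, 34, 16), (36, c, 39, 39, 31)}
Keep only column(s) G, F (6 duplicate(s) eliminated): {(20, q), (20, y), (29, q), (29, y), (34, c), (39, c)}

{(20, q), (20, y), (29, q), (29, y), (34, c), (39, c)}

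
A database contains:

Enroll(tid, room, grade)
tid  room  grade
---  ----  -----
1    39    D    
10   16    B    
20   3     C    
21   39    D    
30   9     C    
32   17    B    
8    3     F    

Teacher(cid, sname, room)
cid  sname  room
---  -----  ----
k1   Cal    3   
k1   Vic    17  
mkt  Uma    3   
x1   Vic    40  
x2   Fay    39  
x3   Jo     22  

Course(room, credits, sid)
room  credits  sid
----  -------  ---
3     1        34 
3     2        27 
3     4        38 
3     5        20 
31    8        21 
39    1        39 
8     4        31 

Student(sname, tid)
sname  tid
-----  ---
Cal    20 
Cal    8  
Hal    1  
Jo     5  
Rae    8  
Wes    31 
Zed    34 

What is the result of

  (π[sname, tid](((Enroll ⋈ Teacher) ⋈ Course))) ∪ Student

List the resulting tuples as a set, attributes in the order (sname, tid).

Joining Enroll and Teacher on room yields {(1, 39, D, x2, Fay), (20, 3, C, k1, Cal), (20, 3, C, mkt, Uma), (21, 39, D, x2, Fay), (32, 17, B, k1, Vic), (8, 3, F, k1, Cal), (8, 3, F, mkt, Uma)}.
Joining (Enroll ⋈ Teacher) and Course on room yields {(1, 39, D, x2, Fay, 1, 39), (20, 3, C, k1, Cal, 1, 34), (20, 3, C, k1, Cal, 2, 27), (20, 3, C, k1, Cal, 4, 38), (20, 3, C, k1, Cal, 5, 20), (20, 3, C, mkt, Uma, 1, 34), (20, 3, C, mkt, Uma, 2, 27), (20, 3, C, mkt, Uma, 4, 38), (20, 3, C, mkt, Uma, 5, 20), (21, 39, D, x2, Fay, 1, 39), (8, 3, F, k1, Cal, 1, 34), (8, 3, F, k1, Cal, 2, 27), (8, 3, F, k1, Cal, 4, 38), (8, 3, F, k1, Cal, 5, 20), (8, 3, F, mkt, Uma, 1, 34), (8, 3, F, mkt, Uma, 2, 27), (8, 3, F, mkt, Uma, 4, 38), (8, 3, F, mkt, Uma, 5, 20)}.
π_{sname, tid} gives {(Cal, 20), (Cal, 8), (Fay, 1), (Fay, 21), (Uma, 20), (Uma, 8)} (12 duplicate(s) eliminated).
Taking the union: {(Cal, 20), (Cal, 8), (Fay, 1), (Fay, 21), (Hal, 1), (Jo, 5), (Rae, 8), (Uma, 20), (Uma, 8), (Wes, 31), (Zed, 34)}

{(Cal, 20), (Cal, 8), (Fay, 1), (Fay, 21), (Hal, 1), (Jo, 5), (Rae, 8), (Uma, 20), (Uma, 8), (Wes, 31), (Zed, 34)}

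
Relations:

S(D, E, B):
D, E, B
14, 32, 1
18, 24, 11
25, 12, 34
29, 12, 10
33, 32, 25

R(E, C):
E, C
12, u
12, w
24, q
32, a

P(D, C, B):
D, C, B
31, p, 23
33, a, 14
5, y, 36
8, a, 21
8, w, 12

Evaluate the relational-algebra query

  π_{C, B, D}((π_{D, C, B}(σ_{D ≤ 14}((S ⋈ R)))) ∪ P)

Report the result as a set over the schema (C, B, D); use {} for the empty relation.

{(a, 1, 14), (a, 14, 33), (a, 21, 8), (p, 23, 31), (w, 12, 8), (y, 36, 5)}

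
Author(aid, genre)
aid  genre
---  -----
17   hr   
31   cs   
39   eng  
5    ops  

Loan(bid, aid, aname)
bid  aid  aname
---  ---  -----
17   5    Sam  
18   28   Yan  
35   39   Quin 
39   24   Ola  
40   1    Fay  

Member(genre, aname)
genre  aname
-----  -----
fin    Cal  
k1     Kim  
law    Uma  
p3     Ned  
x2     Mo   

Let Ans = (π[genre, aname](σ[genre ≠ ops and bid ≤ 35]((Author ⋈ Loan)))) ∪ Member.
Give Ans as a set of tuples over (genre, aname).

Natural join on aid: {(39, eng, 35, Quin), (5, ops, 17, Sam)}
Selection genre ≠ ops and bid ≤ 35: {(39, eng, 35, Quin)}
Projecting to genre, aname: {(eng, Quin)}
Taking the union: {(eng, Quin), (fin, Cal), (k1, Kim), (law, Uma), (p3, Ned), (x2, Mo)}

{(eng, Quin), (fin, Cal), (k1, Kim), (law, Uma), (p3, Ned), (x2, Mo)}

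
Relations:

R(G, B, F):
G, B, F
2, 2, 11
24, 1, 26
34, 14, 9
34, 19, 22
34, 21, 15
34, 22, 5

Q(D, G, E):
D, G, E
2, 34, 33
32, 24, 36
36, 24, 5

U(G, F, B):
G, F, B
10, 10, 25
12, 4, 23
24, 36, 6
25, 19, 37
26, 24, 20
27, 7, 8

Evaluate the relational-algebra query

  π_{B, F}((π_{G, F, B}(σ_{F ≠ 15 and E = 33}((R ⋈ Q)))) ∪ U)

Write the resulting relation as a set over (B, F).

{(14, 9), (19, 22), (20, 24), (22, 5), (23, 4), (25, 10), (37, 19), (6, 36), (8, 7)}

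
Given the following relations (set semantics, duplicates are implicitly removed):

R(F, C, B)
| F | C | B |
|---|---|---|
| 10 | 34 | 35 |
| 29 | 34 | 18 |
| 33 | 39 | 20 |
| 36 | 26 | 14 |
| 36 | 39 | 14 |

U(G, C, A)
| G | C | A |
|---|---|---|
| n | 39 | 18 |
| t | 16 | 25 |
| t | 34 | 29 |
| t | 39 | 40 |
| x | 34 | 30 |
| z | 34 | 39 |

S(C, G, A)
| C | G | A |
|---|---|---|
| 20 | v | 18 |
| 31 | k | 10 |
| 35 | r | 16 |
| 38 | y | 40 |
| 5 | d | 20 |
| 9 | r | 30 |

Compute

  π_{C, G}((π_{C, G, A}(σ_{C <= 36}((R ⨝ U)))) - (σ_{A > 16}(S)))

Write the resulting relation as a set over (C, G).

{(34, t), (34, x), (34, z)}

Joining R and U on C yields {(10, 34, 35, t, 29), (10, 34, 35, x, 30), (10, 34, 35, z, 39), (29, 34, 18, t, 29), (29, 34, 18, x, 30), (29, 34, 18, z, 39), (33, 39, 20, n, 18), (33, 39, 20, t, 40), (36, 39, 14, n, 18), (36, 39, 14, t, 40)}.
Filtering on C <= 36 leaves {(10, 34, 35, t, 29), (10, 34, 35, x, 30), (10, 34, 35, z, 39), (29, 34, 18, t, 29), (29, 34, 18, x, 30), (29, 34, 18, z, 39)}.
Projecting to C, G, A (3 duplicate(s) eliminated): {(34, t, 29), (34, x, 30), (34, z, 39)}
Filtering on A > 16 leaves {(20, v, 18), (38, y, 40), (5, d, 20), (9, r, 30)}.
Set difference of the two operands is {(34, t, 29), (34, x, 30), (34, z, 39)}.
Projecting to C, G: {(34, t), (34, x), (34, z)}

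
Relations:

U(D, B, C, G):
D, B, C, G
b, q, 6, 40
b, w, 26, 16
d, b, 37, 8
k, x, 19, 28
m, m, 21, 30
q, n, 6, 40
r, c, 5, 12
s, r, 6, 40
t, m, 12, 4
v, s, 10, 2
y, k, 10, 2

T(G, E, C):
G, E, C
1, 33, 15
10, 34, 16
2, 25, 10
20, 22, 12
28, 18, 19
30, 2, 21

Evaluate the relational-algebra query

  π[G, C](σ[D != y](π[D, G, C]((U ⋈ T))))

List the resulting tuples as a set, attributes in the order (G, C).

Joining U and T on C, G yields {(k, x, 19, 28, 18), (m, m, 21, 30, 2), (v, s, 10, 2, 25), (y, k, 10, 2, 25)}.
π[D, G, C]: project onto (D, G, C) → {(k, 28, 19), (m, 30, 21), (v, 2, 10), (y, 2, 10)}
Selection D != y: {(k, 28, 19), (m, 30, 21), (v, 2, 10)}
π[G, C]: project onto (G, C) → {(2, 10), (28, 19), (30, 21)}

{(2, 10), (28, 19), (30, 21)}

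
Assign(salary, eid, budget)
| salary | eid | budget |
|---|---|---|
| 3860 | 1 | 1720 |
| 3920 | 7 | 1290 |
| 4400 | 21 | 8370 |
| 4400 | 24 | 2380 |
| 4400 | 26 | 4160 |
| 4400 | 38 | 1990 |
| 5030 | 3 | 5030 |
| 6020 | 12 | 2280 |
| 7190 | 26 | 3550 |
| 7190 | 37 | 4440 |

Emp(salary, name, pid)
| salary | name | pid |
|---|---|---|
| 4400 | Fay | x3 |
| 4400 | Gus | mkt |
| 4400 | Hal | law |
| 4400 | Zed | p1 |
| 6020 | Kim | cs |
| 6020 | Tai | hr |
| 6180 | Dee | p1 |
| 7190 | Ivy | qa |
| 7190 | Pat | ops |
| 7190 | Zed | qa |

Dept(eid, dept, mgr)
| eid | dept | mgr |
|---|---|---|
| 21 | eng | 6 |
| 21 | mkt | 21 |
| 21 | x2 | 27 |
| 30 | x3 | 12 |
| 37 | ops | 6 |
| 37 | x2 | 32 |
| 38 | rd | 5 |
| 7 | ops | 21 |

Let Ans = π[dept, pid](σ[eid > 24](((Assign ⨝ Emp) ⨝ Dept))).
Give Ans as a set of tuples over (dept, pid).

{(ops, ops), (ops, qa), (rd, law), (rd, mkt), (rd, p1), (rd, x3), (x2, ops), (x2, qa)}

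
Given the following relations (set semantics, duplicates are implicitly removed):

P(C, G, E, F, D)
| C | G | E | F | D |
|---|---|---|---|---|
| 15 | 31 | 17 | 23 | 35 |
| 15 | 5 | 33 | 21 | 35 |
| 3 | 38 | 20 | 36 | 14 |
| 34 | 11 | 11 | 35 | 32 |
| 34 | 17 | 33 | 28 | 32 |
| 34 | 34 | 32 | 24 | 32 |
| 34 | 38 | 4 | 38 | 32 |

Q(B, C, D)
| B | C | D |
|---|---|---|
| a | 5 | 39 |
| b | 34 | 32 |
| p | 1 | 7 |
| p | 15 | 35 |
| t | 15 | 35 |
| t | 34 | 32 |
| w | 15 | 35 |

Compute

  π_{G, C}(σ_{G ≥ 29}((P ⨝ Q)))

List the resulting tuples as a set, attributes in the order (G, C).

Natural join on C, D: {(15, 31, 17, 23, 35, p), (15, 31, 17, 23, 35, t), (15, 31, 17, 23, 35, w), (15, 5, 33, 21, 35, p), (15, 5, 33, 21, 35, t), (15, 5, 33, 21, 35, w), (34, 11, 11, 35, 32, b), (34, 11, 11, 35, 32, t), (34, 17, 33, 28, 32, b), (34, 17, 33, 28, 32, t), (34, 34, 32, 24, 32, b), (34, 34, 32, 24, 32, t), (34, 38, 4, 38, 32, b), (34, 38, 4, 38, 32, t)}
Selection G ≥ 29: {(15, 31, 17, 23, 35, p), (15, 31, 17, 23, 35, t), (15, 31, 17, 23, 35, w), (34, 34, 32, 24, 32, b), (34, 34, 32, 24, 32, t), (34, 38, 4, 38, 32, b), (34, 38, 4, 38, 32, t)}
π[G, C]: project onto (G, C) (4 duplicate(s) eliminated) → {(31, 15), (34, 34), (38, 34)}

{(31, 15), (34, 34), (38, 34)}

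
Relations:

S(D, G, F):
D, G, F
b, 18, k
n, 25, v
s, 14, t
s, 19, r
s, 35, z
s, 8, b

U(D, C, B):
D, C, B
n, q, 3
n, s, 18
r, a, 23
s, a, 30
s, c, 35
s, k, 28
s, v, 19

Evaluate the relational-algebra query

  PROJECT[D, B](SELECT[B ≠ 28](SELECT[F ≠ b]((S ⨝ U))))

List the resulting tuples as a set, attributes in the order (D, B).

Natural join on D: {(n, 25, v, q, 3), (n, 25, v, s, 18), (s, 14, t, a, 30), (s, 14, t, c, 35), (s, 14, t, k, 28), (s, 14, t, v, 19), (s, 19, r, a, 30), (s, 19, r, c, 35), (s, 19, r, k, 28), (s, 19, r, v, 19), (s, 35, z, a, 30), (s, 35, z, c, 35), (s, 35, z, k, 28), (s, 35, z, v, 19), (s, 8, b, a, 30), (s, 8, b, c, 35), (s, 8, b, k, 28), (s, 8, b, v, 19)}
Apply σ_{F ≠ b}; surviving tuples: {(n, 25, v, q, 3), (n, 25, v, s, 18), (s, 14, t, a, 30), (s, 14, t, c, 35), (s, 14, t, k, 28), (s, 14, t, v, 19), (s, 19, r, a, 30), (s, 19, r, c, 35), (s, 19, r, k, 28), (s, 19, r, v, 19), (s, 35, z, a, 30), (s, 35, z, c, 35), (s, 35, z, k, 28), (s, 35, z, v, 19)}
Apply σ_{B ≠ 28}; surviving tuples: {(n, 25, v, q, 3), (n, 25, v, s, 18), (s, 14, t, a, 30), (s, 14, t, c, 35), (s, 14, t, v, 19), (s, 19, r, a, 30), (s, 19, r, c, 35), (s, 19, r, v, 19), (s, 35, z, a, 30), (s, 35, z, c, 35), (s, 35, z, v, 19)}
π[D, B]: project onto (D, B) (6 duplicate(s) eliminated) → {(n, 18), (n, 3), (s, 19), (s, 30), (s, 35)}

{(n, 18), (n, 3), (s, 19), (s, 30), (s, 35)}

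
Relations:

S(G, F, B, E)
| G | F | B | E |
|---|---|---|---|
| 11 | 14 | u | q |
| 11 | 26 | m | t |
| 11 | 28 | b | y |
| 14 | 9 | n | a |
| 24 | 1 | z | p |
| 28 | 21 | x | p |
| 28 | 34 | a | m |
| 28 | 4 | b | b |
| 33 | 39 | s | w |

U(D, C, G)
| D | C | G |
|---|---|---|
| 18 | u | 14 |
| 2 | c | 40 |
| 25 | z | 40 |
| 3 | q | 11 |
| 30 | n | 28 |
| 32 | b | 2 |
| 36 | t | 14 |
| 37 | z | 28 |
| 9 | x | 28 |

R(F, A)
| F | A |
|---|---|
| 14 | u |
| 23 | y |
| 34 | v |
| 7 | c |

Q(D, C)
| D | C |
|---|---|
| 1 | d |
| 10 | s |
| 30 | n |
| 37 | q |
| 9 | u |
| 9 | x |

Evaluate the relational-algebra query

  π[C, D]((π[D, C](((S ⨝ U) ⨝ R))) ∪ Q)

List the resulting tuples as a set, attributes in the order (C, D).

{(d, 1), (n, 30), (q, 3), (q, 37), (s, 10), (u, 9), (x, 9), (z, 37)}

Natural join on G: {(11, 14, u, q, 3, q), (11, 26, m, t, 3, q), (11, 28, b, y, 3, q), (14, 9, n, a, 18, u), (14, 9, n, a, 36, t), (28, 21, x, p, 30, n), (28, 21, x, p, 37, z), (28, 21, x, p, 9, x), (28, 34, a, m, 30, n), (28, 34, a, m, 37, z), (28, 34, a, m, 9, x), (28, 4, b, b, 30, n), (28, 4, b, b, 37, z), (28, 4, b, b, 9, x)}
Natural join on F: {(11, 14, u, q, 3, q, u), (28, 34, a, m, 30, n, v), (28, 34, a, m, 37, z, v), (28, 34, a, m, 9, x, v)}
π_{D, C} gives {(3, q), (30, n), (37, z), (9, x)}.
Union: {(3, q), (30, n), (37, z), (9, x)} with {(1, d), (10, s), (30, n), (37, q), (9, u), (9, x)} → {(1, d), (10, s), (3, q), (30, n), (37, q), (37, z), (9, u), (9, x)}
π_{C, D} gives {(d, 1), (n, 30), (q, 3), (q, 37), (s, 10), (u, 9), (x, 9), (z, 37)}.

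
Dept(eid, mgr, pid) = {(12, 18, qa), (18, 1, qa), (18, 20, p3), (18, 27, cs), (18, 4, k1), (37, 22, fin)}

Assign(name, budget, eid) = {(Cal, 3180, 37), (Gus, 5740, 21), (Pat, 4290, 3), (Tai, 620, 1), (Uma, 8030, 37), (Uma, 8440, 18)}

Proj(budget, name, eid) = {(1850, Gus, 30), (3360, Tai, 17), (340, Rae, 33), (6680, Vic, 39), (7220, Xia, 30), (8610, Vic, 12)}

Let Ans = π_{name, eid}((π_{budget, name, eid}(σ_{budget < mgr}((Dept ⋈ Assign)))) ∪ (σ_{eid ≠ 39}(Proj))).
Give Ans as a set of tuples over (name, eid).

Natural join on eid: {(18, 1, qa, Uma, 8440), (18, 20, p3, Uma, 8440), (18, 27, cs, Uma, 8440), (18, 4, k1, Uma, 8440), (37, 22, fin, Cal, 3180), (37, 22, fin, Uma, 8030)}
Filtering on budget < mgr leaves {}.
π[budget, name, eid]: project onto (budget, name, eid) → {}
Filtering on eid ≠ 39 leaves {(1850, Gus, 30), (3360, Tai, 17), (340, Rae, 33), (7220, Xia, 30), (8610, Vic, 12)}.
Set union of the two operands is {(1850, Gus, 30), (3360, Tai, 17), (340, Rae, 33), (7220, Xia, 30), (8610, Vic, 12)}.
π[name, eid]: project onto (name, eid) → {(Gus, 30), (Rae, 33), (Tai, 17), (Vic, 12), (Xia, 30)}

{(Gus, 30), (Rae, 33), (Tai, 17), (Vic, 12), (Xia, 30)}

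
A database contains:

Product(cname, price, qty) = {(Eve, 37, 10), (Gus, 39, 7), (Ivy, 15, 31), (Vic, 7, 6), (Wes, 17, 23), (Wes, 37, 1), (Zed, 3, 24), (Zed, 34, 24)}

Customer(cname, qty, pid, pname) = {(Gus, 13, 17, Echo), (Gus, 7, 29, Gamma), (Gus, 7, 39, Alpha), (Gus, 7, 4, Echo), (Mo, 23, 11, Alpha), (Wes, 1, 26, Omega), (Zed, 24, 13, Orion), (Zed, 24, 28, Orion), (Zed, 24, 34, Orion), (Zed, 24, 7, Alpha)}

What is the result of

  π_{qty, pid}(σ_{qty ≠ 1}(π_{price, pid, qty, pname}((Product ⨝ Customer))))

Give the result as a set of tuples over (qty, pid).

Natural join on cname, qty: {(Gus, 39, 7, 29, Gamma), (Gus, 39, 7, 39, Alpha), (Gus, 39, 7, 4, Echo), (Wes, 37, 1, 26, Omega), (Zed, 3, 24, 13, Orion), (Zed, 3, 24, 28, Orion), (Zed, 3, 24, 34, Orion), (Zed, 3, 24, 7, Alpha), (Zed, 34, 24, 13, Orion), (Zed, 34, 24, 28, Orion), (Zed, 34, 24, 34, Orion), (Zed, 34, 24, 7, Alpha)}
π[price, pid, qty, pname]: project onto (price, pid, qty, pname) → {(3, 13, 24, Orion), (3, 28, 24, Orion), (3, 34, 24, Orion), (3, 7, 24, Alpha), (34, 13, 24, Orion), (34, 28, 24, Orion), (34, 34, 24, Orion), (34, 7, 24, Alpha), (37, 26, 1, Omega), (39, 29, 7, Gamma), (39, 39, 7, Alpha), (39, 4, 7, Echo)}
Selection qty ≠ 1: {(3, 13, 24, Orion), (3, 28, 24, Orion), (3, 34, 24, Orion), (3, 7, 24, Alpha), (34, 13, 24, Orion), (34, 28, 24, Orion), (34, 34, 24, Orion), (34, 7, 24, Alpha), (39, 29, 7, Gamma), (39, 39, 7, Alpha), (39, 4, 7, Echo)}
π[qty, pid]: project onto (qty, pid) (4 duplicate(s) eliminated) → {(24, 13), (24, 28), (24, 34), (24, 7), (7, 29), (7, 39), (7, 4)}

{(24, 13), (24, 28), (24, 34), (24, 7), (7, 29), (7, 39), (7, 4)}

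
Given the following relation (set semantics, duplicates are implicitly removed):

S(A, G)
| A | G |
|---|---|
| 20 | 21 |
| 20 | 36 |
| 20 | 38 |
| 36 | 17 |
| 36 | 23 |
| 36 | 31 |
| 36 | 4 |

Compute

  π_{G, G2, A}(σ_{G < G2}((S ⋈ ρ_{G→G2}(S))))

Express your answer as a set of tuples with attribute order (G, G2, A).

ρ[G→G2]: schema becomes (A, G2); tuples unchanged.
S ⋈ ρ_{G→G2}(S) (natural join on A): {(20, 21, 21), (20, 21, 36), (20, 21, 38), (20, 36, 21), (20, 36, 36), (20, 36, 38), (20, 38, 21), (20, 38, 36), (20, 38, 38), (36, 17, 17), (36, 17, 23), (36, 17, 31), (36, 17, 4), (36, 23, 17), (36, 23, 23), (36, 23, 31), (36, 23, 4), (36, 31, 17), (36, 31, 23), (36, 31, 31), (36, 31, 4), (36, 4, 17), (36, 4, 23), (36, 4, 31), (36, 4, 4)}
Selection G < G2: {(20, 21, 36), (20, 21, 38), (20, 36, 38), (36, 17, 23), (36, 17, 31), (36, 23, 31), (36, 4, 17), (36, 4, 23), (36, 4, 31)}
π_{G, G2, A} gives {(17, 23, 36), (17, 31, 36), (21, 36, 20), (21, 38, 20), (23, 31, 36), (36, 38, 20), (4, 17, 36), (4, 23, 36), (4, 31, 36)}.

{(17, 23, 36), (17, 31, 36), (21, 36, 20), (21, 38, 20), (23, 31, 36), (36, 38, 20), (4, 17, 36), (4, 23, 36), (4, 31, 36)}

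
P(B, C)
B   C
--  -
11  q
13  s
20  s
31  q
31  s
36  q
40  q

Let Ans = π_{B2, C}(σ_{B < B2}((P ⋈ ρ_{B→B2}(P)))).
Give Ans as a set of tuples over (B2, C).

{(20, s), (31, q), (31, s), (36, q), (40, q)}

ρ[B→B2]: schema becomes (B2, C); tuples unchanged.
P ⋈ ρ_{B→B2}(P) (natural join on C): {(11, q, 11), (11, q, 31), (11, q, 36), (11, q, 40), (13, s, 13), (13, s, 20), (13, s, 31), (20, s, 13), (20, s, 20), (20, s, 31), (31, q, 11), (31, q, 31), (31, q, 36), (31, q, 40), (31, s, 13), (31, s, 20), (31, s, 31), (36, q, 11), (36, q, 31), (36, q, 36), (36, q, 40), (40, q, 11), (40, q, 31), (40, q, 36), (40, q, 40)}
σ[B < B2]: keep tuples satisfying B < B2 → {(11, q, 31), (11, q, 36), (11, q, 40), (13, s, 20), (13, s, 31), (20, s, 31), (31, q, 36), (31, q, 40), (36, q, 40)}
Projecting to B2, C (4 duplicate(s) eliminated): {(20, s), (31, q), (31, s), (36, q), (40, q)}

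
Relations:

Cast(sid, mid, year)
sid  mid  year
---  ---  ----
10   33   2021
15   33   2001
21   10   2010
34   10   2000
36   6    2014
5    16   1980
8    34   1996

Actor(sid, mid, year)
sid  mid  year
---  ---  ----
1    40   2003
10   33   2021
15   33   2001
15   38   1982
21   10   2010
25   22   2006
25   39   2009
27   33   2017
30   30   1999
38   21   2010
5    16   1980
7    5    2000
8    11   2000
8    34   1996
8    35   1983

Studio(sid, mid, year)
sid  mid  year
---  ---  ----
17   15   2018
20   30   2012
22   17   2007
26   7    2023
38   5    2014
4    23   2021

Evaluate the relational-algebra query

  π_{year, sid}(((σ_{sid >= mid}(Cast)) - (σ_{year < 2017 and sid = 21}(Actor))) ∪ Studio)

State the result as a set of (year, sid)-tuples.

Selection sid >= mid: {(21, 10, 2010), (34, 10, 2000), (36, 6, 2014)}
Selection year < 2017 and sid = 21: {(21, 10, 2010)}
Taking the difference: {(34, 10, 2000), (36, 6, 2014)}
Taking the union: {(17, 15, 2018), (20, 30, 2012), (22, 17, 2007), (26, 7, 2023), (34, 10, 2000), (36, 6, 2014), (38, 5, 2014), (4, 23, 2021)}
π[year, sid]: project onto (year, sid) → {(2000, 34), (2007, 22), (2012, 20), (2014, 36), (2014, 38), (2018, 17), (2021, 4), (2023, 26)}

{(2000, 34), (2007, 22), (2012, 20), (2014, 36), (2014, 38), (2018, 17), (2021, 4), (2023, 26)}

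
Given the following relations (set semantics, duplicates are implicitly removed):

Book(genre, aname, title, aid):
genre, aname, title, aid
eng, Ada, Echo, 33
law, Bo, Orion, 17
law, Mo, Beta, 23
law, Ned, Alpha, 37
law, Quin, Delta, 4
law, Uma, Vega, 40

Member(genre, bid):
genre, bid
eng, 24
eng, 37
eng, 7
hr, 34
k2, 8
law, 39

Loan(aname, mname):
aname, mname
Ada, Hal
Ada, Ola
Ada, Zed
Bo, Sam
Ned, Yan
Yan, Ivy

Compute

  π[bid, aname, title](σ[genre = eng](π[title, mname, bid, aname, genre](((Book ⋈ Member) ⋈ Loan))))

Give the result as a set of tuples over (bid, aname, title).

{(24, Ada, Echo), (37, Ada, Echo), (7, Ada, Echo)}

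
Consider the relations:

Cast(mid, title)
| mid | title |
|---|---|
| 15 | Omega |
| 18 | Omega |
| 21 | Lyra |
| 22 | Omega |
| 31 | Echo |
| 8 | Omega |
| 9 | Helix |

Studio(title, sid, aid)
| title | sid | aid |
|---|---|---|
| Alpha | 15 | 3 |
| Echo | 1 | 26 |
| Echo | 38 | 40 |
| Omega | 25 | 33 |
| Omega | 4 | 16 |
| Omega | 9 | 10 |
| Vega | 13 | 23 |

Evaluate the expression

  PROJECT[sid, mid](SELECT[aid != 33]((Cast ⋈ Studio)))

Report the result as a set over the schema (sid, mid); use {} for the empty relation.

{(1, 31), (38, 31), (4, 15), (4, 18), (4, 22), (4, 8), (9, 15), (9, 18), (9, 22), (9, 8)}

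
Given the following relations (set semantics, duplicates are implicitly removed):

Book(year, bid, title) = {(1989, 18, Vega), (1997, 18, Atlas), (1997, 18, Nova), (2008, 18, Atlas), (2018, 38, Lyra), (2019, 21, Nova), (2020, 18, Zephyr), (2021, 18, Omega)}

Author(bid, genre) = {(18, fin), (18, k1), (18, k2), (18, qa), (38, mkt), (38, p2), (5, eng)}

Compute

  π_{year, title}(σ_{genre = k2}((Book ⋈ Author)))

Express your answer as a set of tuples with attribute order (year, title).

Book ⋈ Author (natural join on bid): {(1989, 18, Vega, fin), (1989, 18, Vega, k1), (1989, 18, Vega, k2), (1989, 18, Vega, qa), (1997, 18, Atlas, fin), (1997, 18, Atlas, k1), (1997, 18, Atlas, k2), (1997, 18, Atlas, qa), (1997, 18, Nova, fin), (1997, 18, Nova, k1), (1997, 18, Nova, k2), (1997, 18, Nova, qa), (2008, 18, Atlas, fin), (2008, 18, Atlas, k1), (2008, 18, Atlas, k2), (2008, 18, Atlas, qa), (2018, 38, Lyra, mkt), (2018, 38, Lyra, p2), (2020, 18, Zephyr, fin), (2020, 18, Zephyr, k1), (2020, 18, Zephyr, k2), (2020, 18, Zephyr, qa), (2021, 18, Omega, fin), (2021, 18, Omega, k1), (2021, 18, Omega, k2), (2021, 18, Omega, qa)}
Selection genre = k2: {(1989, 18, Vega, k2), (1997, 18, Atlas, k2), (1997, 18, Nova, k2), (2008, 18, Atlas, k2), (2020, 18, Zephyr, k2), (2021, 18, Omega, k2)}
Keep only column(s) year, title: {(1989, Vega), (1997, Atlas), (1997, Nova), (2008, Atlas), (2020, Zephyr), (2021, Omega)}

{(1989, Vega), (1997, Atlas), (1997, Nova), (2008, Atlas), (2020, Zephyr), (2021, Omega)}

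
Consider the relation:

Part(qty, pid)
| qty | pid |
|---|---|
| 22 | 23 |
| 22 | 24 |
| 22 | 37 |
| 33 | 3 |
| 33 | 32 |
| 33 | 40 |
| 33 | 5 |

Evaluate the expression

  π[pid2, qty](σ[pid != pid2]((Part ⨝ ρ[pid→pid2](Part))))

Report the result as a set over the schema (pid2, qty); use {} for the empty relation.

{(23, 22), (24, 22), (3, 33), (32, 33), (37, 22), (40, 33), (5, 33)}

ρ[pid→pid2]: schema becomes (qty, pid2); tuples unchanged.
Part ⋈ ρ[pid→pid2](Part) (natural join on qty): {(22, 23, 23), (22, 23, 24), (22, 23, 37), (22, 24, 23), (22, 24, 24), (22, 24, 37), (22, 37, 23), (22, 37, 24), (22, 37, 37), (33, 3, 3), (33, 3, 32), (33, 3, 40), (33, 3, 5), (33, 32, 3), (33, 32, 32), (33, 32, 40), (33, 32, 5), (33, 40, 3), (33, 40, 32), (33, 40, 40), (33, 40, 5), (33, 5, 3), (33, 5, 32), (33, 5, 40), (33, 5, 5)}
σ[pid != pid2]: keep tuples satisfying pid != pid2 → {(22, 23, 24), (22, 23, 37), (22, 24, 23), (22, 24, 37), (22, 37, 23), (22, 37, 24), (33, 3, 32), (33, 3, 40), (33, 3, 5), (33, 32, 3), (33, 32, 40), (33, 32, 5), (33, 40, 3), (33, 40, 32), (33, 40, 5), (33, 5, 3), (33, 5, 32), (33, 5, 40)}
Keep only column(s) pid2, qty (11 duplicate(s) eliminated): {(23, 22), (24, 22), (3, 33), (32, 33), (37, 22), (40, 33), (5, 33)}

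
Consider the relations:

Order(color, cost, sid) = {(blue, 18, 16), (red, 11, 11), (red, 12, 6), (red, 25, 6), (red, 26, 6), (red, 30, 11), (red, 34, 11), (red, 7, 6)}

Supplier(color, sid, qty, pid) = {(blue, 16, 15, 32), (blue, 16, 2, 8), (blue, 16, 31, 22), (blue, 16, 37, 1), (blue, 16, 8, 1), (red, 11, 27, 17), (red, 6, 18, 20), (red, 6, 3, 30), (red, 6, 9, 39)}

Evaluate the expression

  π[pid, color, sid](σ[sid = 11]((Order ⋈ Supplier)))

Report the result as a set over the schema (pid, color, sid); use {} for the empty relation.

Natural join on color, sid: {(blue, 18, 16, 15, 32), (blue, 18, 16, 2, 8), (blue, 18, 16, 31, 22), (blue, 18, 16, 37, 1), (blue, 18, 16, 8, 1), (red, 11, 11, 27, 17), (red, 12, 6, 18, 20), (red, 12, 6, 3, 30), (red, 12, 6, 9, 39), (red, 25, 6, 18, 20), (red, 25, 6, 3, 30), (red, 25, 6, 9, 39), (red, 26, 6, 18, 20), (red, 26, 6, 3, 30), (red, 26, 6, 9, 39), (red, 30, 11, 27, 17), (red, 34, 11, 27, 17), (red, 7, 6, 18, 20), (red, 7, 6, 3, 30), (red, 7, 6, 9, 39)}
σ[sid = 11]: keep tuples satisfying sid = 11 → {(red, 11, 11, 27, 17), (red, 30, 11, 27, 17), (red, 34, 11, 27, 17)}
Keep only column(s) pid, color, sid (2 duplicate(s) eliminated): {(17, red, 11)}

{(17, red, 11)}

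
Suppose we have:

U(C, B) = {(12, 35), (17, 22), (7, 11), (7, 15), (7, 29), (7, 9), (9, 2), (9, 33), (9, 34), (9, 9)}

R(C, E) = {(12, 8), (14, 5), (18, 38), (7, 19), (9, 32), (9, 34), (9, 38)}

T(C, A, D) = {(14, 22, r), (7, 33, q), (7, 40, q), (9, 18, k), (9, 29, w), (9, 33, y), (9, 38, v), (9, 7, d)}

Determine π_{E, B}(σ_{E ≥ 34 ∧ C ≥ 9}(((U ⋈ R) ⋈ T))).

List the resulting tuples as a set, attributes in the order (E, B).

{(34, 2), (34, 33), (34, 34), (34, 9), (38, 2), (38, 33), (38, 34), (38, 9)}

U ⋈ R (natural join on C): {(12, 35, 8), (7, 11, 19), (7, 15, 19), (7, 29, 19), (7, 9, 19), (9, 2, 32), (9, 2, 34), (9, 2, 38), (9, 33, 32), (9, 33, 34), (9, 33, 38), (9, 34, 32), (9, 34, 34), (9, 34, 38), (9, 9, 32), (9, 9, 34), (9, 9, 38)}
(U ⋈ R) ⋈ T (natural join on C): {(7, 11, 19, 33, q), (7, 11, 19, 40, q), (7, 15, 19, 33, q), (7, 15, 19, 40, q), (7, 29, 19, 33, q), (7, 29, 19, 40, q), (7, 9, 19, 33, q), (7, 9, 19, 40, q), (9, 2, 32, 18, k), (9, 2, 32, 29, w), (9, 2, 32, 33, y), (9, 2, 32, 38, v), (9, 2, 32, 7, d), (9, 2, 34, 18, k), (9, 2, 34, 29, w), (9, 2, 34, 33, y), (9, 2, 34, 38, v), (9, 2, 34, 7, d), (9, 2, 38, 18, k), (9, 2, 38, 29, w), (9, 2, 38, 33, y), (9, 2, 38, 38, v), (9, 2, 38, 7, d), (9, 33, 32, 18, k), (9, 33, 32, 29, w), (9, 33, 32, 33, y), (9, 33, 32, 38, v), (9, 33, 32, 7, d), (9, 33, 34, 18, k), (9, 33, 34, 29, w), (9, 33, 34, 33, y), (9, 33, 34, 38, v), (9, 33, 34, 7, d), (9, 33, 38, 18, k), (9, 33, 38, 29, w), (9, 33, 38, 33, y), (9, 33, 38, 38, v), (9, 33, 38, 7, d), (9, 34, 32, 18, k), (9, 34, 32, 29, w), (9, 34, 32, 33, y), (9, 34, 32, 38, v), (9, 34, 32, 7, d), (9, 34, 34, 18, k), (9, 34, 34, 29, w), (9, 34, 34, 33, y), (9, 34, 34, 38, v), (9, 34, 34, 7, d), (9, 34, 38, 18, k), (9, 34, 38, 29, w), (9, 34, 38, 33, y), (9, 34, 38, 38, v), (9, 34, 38, 7, d), (9, 9, 32, 18, k), (9, 9, 32, 29, w), (9, 9, 32, 33, y), (9, 9, 32, 38, v), (9, 9, 32, 7, d), (9, 9, 34, 18, k), (9, 9, 34, 29, w), (9, 9, 34, 33, y), (9, 9, 34, 38, v), (9, 9, 34, 7, d), (9, 9, 38, 18, k), (9, 9, 38, 29, w), (9, 9, 38, 33, y), (9, 9, 38, 38, v), (9, 9, 38, 7, d)}
σ[E ≥ 34 ∧ C ≥ 9]: keep tuples satisfying E ≥ 34 ∧ C ≥ 9 → {(9, 2, 34, 18, k), (9, 2, 34, 29, w), (9, 2, 34, 33, y), (9, 2, 34, 38, v), (9, 2, 34, 7, d), (9, 2, 38, 18, k), (9, 2, 38, 29, w), (9, 2, 38, 33, y), (9, 2, 38, 38, v), (9, 2, 38, 7, d), (9, 33, 34, 18, k), (9, 33, 34, 29, w), (9, 33, 34, 33, y), (9, 33, 34, 38, v), (9, 33, 34, 7, d), (9, 33, 38, 18, k), (9, 33, 38, 29, w), (9, 33, 38, 33, y), (9, 33, 38, 38, v), (9, 33, 38, 7, d), (9, 34, 34, 18, k), (9, 34, 34, 29, w), (9, 34, 34, 33, y), (9, 34, 34, 38, v), (9, 34, 34, 7, d), (9, 34, 38, 18, k), (9, 34, 38, 29, w), (9, 34, 38, 33, y), (9, 34, 38, 38, v), (9, 34, 38, 7, d), (9, 9, 34, 18, k), (9, 9, 34, 29, w), (9, 9, 34, 33, y), (9, 9, 34, 38, v), (9, 9, 34, 7, d), (9, 9, 38, 18, k), (9, 9, 38, 29, w), (9, 9, 38, 33, y), (9, 9, 38, 38, v), (9, 9, 38, 7, d)}
π_{E, B} gives {(34, 2), (34, 33), (34, 34), (34, 9), (38, 2), (38, 33), (38, 34), (38, 9)} (32 duplicate(s) eliminated).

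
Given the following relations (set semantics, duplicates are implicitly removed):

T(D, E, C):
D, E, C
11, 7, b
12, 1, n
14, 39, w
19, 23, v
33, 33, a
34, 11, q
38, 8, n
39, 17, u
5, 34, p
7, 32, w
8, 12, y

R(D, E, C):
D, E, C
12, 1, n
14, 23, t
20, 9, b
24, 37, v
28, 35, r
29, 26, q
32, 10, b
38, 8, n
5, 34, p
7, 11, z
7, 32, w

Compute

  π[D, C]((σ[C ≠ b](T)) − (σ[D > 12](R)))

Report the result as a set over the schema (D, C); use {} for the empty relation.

σ[C ≠ b]: keep tuples satisfying C ≠ b → {(12, 1, n), (14, 39, w), (19, 23, v), (33, 33, a), (34, 11, q), (38, 8, n), (39, 17, u), (5, 34, p), (7, 32, w), (8, 12, y)}
σ[D > 12]: keep tuples satisfying D > 12 → {(14, 23, t), (20, 9, b), (24, 37, v), (28, 35, r), (29, 26, q), (32, 10, b), (38, 8, n)}
Difference: {(12, 1, n), (14, 39, w), (19, 23, v), (33, 33, a), (34, 11, q), (38, 8, n), (39, 17, u), (5, 34, p), (7, 32, w), (8, 12, y)} with {(14, 23, t), (20, 9, b), (24, 37, v), (28, 35, r), (29, 26, q), (32, 10, b), (38, 8, n)} → {(12, 1, n), (14, 39, w), (19, 23, v), (33, 33, a), (34, 11, q), (39, 17, u), (5, 34, p), (7, 32, w), (8, 12, y)}
π_{D, C} gives {(12, n), (14, w), (19, v), (33, a), (34, q), (39, u), (5, p), (7, w), (8, y)}.

{(12, n), (14, w), (19, v), (33, a), (34, q), (39, u), (5, p), (7, w), (8, y)}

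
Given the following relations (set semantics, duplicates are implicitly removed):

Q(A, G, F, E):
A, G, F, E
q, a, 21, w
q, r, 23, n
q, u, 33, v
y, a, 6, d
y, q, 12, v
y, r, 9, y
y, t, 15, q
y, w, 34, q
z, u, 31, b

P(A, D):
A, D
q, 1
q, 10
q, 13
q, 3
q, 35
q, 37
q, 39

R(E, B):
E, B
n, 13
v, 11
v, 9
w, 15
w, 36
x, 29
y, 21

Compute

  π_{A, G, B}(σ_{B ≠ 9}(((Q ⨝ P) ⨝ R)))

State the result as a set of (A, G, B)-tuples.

{(q, a, 15), (q, a, 36), (q, r, 13), (q, u, 11)}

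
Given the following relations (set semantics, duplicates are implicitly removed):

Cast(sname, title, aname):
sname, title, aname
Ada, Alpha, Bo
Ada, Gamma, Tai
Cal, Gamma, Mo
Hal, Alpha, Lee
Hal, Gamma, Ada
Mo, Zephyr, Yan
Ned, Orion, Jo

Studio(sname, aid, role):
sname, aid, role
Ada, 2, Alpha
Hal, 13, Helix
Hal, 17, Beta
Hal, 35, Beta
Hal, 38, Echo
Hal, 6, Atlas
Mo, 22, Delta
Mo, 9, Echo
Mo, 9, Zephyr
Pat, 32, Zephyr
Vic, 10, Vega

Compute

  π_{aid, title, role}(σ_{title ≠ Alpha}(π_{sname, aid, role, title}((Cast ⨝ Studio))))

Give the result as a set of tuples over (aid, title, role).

Cast ⋈ Studio (natural join on sname): {(Ada, Alpha, Bo, 2, Alpha), (Ada, Gamma, Tai, 2, Alpha), (Hal, Alpha, Lee, 13, Helix), (Hal, Alpha, Lee, 17, Beta), (Hal, Alpha, Lee, 35, Beta), (Hal, Alpha, Lee, 38, Echo), (Hal, Alpha, Lee, 6, Atlas), (Hal, Gamma, Ada, 13, Helix), (Hal, Gamma, Ada, 17, Beta), (Hal, Gamma, Ada, 35, Beta), (Hal, Gamma, Ada, 38, Echo), (Hal, Gamma, Ada, 6, Atlas), (Mo, Zephyr, Yan, 22, Delta), (Mo, Zephyr, Yan, 9, Echo), (Mo, Zephyr, Yan, 9, Zephyr)}
π_{sname, aid, role, title} gives {(Ada, 2, Alpha, Alpha), (Ada, 2, Alpha, Gamma), (Hal, 13, Helix, Alpha), (Hal, 13, Helix, Gamma), (Hal, 17, Beta, Alpha), (Hal, 17, Beta, Gamma), (Hal, 35, Beta, Alpha), (Hal, 35, Beta, Gamma), (Hal, 38, Echo, Alpha), (Hal, 38, Echo, Gamma), (Hal, 6, Atlas, Alpha), (Hal, 6, Atlas, Gamma), (Mo, 22, Delta, Zephyr), (Mo, 9, Echo, Zephyr), (Mo, 9, Zephyr, Zephyr)}.
σ[title ≠ Alpha]: keep tuples satisfying title ≠ Alpha → {(Ada, 2, Alpha, Gamma), (Hal, 13, Helix, Gamma), (Hal, 17, Beta, Gamma), (Hal, 35, Beta, Gamma), (Hal, 38, Echo, Gamma), (Hal, 6, Atlas, Gamma), (Mo, 22, Delta, Zephyr), (Mo, 9, Echo, Zephyr), (Mo, 9, Zephyr, Zephyr)}
π_{aid, title, role} gives {(13, Gamma, Helix), (17, Gamma, Beta), (2, Gamma, Alpha), (22, Zephyr, Delta), (35, Gamma, Beta), (38, Gamma, Echo), (6, Gamma, Atlas), (9, Zephyr, Echo), (9, Zephyr, Zephyr)}.

{(13, Gamma, Helix), (17, Gamma, Beta), (2, Gamma, Alpha), (22, Zephyr, Delta), (35, Gamma, Beta), (38, Gamma, Echo), (6, Gamma, Atlas), (9, Zephyr, Echo), (9, Zephyr, Zephyr)}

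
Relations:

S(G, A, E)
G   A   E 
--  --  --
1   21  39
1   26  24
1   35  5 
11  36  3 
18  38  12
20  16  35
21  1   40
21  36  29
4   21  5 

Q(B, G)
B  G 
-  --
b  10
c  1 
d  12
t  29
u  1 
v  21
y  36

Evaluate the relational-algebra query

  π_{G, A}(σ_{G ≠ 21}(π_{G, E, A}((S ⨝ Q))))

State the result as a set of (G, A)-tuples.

S ⋈ Q (natural join on G): {(1, 21, 39, c), (1, 21, 39, u), (1, 26, 24, c), (1, 26, 24, u), (1, 35, 5, c), (1, 35, 5, u), (21, 1, 40, v), (21, 36, 29, v)}
π_{G, E, A} gives {(1, 24, 26), (1, 39, 21), (1, 5, 35), (21, 29, 36), (21, 40, 1)} (3 duplicate(s) eliminated).
σ[G ≠ 21]: keep tuples satisfying G ≠ 21 → {(1, 24, 26), (1, 39, 21), (1, 5, 35)}
π_{G, A} gives {(1, 21), (1, 26), (1, 35)}.

{(1, 21), (1, 26), (1, 35)}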